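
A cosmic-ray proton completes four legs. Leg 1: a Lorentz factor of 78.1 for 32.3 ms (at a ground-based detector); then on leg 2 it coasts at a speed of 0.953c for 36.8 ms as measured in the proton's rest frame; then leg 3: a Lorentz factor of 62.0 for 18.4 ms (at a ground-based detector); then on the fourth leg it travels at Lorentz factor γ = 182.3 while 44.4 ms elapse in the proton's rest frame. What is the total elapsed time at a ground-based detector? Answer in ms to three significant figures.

Δt = 8270 ms

Leg 1: 32.3 ms is already measured at a ground-based detector.
Leg 2: γ = 1/√(1 − 0.953²) = 1/√0.09179 = 3.301; Δt_2 = 3.301 × 36.8 = 121.5 ms.
Leg 3: 18.4 ms is already measured at a ground-based detector.
Leg 4: γ = 182.3; Δt_4 = 182.3 × 44.4 = 8094 ms.
Total: 32.30 + 121.5 + 18.40 + 8094 ms.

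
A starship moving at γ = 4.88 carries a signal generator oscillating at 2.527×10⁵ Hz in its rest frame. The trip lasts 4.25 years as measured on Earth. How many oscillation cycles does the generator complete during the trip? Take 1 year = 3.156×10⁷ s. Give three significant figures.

γ = 4.88
The oscillator's own cycle count is N = f × τ where τ is the proper time on the ship. τ = Δt/γ = 4.25/4.880 = 0.8709 years = 2.749×10⁷ s.
N = 2.527×10⁵ × 2.749×10⁷ = 6.946×10¹².

N = 6.95×10¹²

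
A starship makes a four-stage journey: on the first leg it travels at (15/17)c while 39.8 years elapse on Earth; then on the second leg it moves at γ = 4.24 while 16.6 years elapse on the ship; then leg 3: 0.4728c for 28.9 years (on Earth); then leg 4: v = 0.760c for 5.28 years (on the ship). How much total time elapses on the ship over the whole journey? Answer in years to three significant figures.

Leg 1: γ = 1/√(1 − (15/17)²) = 17/8 = 2.125; τ_1 = 39.8/2.125 = 18.73 years.
Leg 2: 16.6 years is already measured on the ship.
Leg 3: γ = 1/√(1 − 0.4728²) = 1/√0.7765 = 1.135; τ_3 = 28.9/1.135 = 25.47 years.
Leg 4: 5.28 years is already measured on the ship.
Total: 18.73 + 16.60 + 25.47 + 5.280 years.

τ = 66.1 years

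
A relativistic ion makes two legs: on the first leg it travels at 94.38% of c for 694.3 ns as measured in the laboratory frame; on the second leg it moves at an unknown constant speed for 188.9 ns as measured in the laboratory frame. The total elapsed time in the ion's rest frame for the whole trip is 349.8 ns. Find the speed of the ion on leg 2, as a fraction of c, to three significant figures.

β = 0.771

Leg 1: β = 0.9438; γ = 1/√(1 − 0.9438²) = 1/√0.1092 = 3.026; τ_1 = 694.3/3.026 = 229.5 ns.
Leg 2: speed unknown; τ_2 = 188.9/γ_2.
Total proper time: 229.5 + τ_2 = 349.8, so τ_2 = 349.8 − 229.5 = 120.3 ns.
γ_2 = 188.9/120.3 = 1.570; β = √(1 − 1/γ²) = √0.5943.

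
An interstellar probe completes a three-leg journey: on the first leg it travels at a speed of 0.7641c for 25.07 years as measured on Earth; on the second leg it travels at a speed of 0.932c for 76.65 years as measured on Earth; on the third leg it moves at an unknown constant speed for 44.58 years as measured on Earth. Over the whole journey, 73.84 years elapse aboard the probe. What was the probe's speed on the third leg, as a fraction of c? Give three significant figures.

Leg 1: γ = 1/√(1 − 0.7641²) = 1/√0.4162 = 1.550; τ_1 = 25.07/1.550 = 16.17 years.
Leg 2: γ = 1/√(1 − 0.932²) = 1/√0.1314 = 2.759; τ_2 = 76.65/2.759 = 27.78 years.
Leg 3: speed unknown; τ_3 = 44.58/γ_3.
Total proper time: 16.17 + 27.78 + τ_3 = 73.84, so τ_3 = 73.84 − 43.96 = 29.88 years.
γ_3 = 44.58/29.88 = 1.492; β = √(1 − 1/γ²) = √0.5506.

β = 0.742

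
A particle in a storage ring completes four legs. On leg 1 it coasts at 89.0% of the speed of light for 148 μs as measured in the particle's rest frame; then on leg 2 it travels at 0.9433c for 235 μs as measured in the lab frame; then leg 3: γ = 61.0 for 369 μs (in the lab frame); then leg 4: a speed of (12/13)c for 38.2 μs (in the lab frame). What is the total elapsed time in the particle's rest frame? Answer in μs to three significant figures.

Leg 1: 148 μs is already measured in the particle's rest frame.
Leg 2: γ = 1/√(1 − 0.9433²) = 1/√0.1102 = 3.013; τ_2 = 235/3.013 = 78.01 μs.
Leg 3: γ = 61.0; τ_3 = 369/61.00 = 6.049 μs.
Leg 4: γ = 1/√(1 − (12/13)²) = 13/5 = 2.600; τ_4 = 38.2/2.600 = 14.69 μs.
Total: 148.0 + 78.01 + 6.049 + 14.69 μs.

τ = 247 μs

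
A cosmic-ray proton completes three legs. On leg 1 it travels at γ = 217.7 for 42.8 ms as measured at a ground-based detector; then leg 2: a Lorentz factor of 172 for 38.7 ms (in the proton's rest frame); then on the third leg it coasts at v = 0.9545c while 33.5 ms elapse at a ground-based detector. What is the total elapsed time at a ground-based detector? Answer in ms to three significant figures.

Δt = 6730 ms

Leg 1: 42.8 ms is already measured at a ground-based detector.
Leg 2: γ = 172; Δt_2 = 172.0 × 38.7 = 6656 ms.
Leg 3: 33.5 ms is already measured at a ground-based detector.
Total: 42.80 + 6656 + 33.50 ms.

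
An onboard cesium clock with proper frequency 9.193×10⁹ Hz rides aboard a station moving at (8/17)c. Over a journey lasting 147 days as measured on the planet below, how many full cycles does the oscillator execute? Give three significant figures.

γ = 1/√(1 − (8/17)²) = 17/15 ≈ 1.133
The oscillator's own cycle count is N = f × τ where τ is the proper time aboard the station. τ = Δt/γ = 147/1.133 = 129.7 days = 1.121×10⁷ s.
N = 9.193×10⁹ × 1.121×10⁷ = 1.030×10¹⁷.

N = 1.03×10¹⁷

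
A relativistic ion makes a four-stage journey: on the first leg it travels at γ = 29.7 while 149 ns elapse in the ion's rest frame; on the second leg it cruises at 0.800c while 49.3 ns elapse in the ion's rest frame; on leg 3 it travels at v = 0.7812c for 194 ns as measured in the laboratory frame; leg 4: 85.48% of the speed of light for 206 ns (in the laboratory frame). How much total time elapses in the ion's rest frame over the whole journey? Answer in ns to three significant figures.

Leg 1: 149 ns is already measured in the ion's rest frame.
Leg 2: 49.3 ns is already measured in the ion's rest frame.
Leg 3: γ = 1/√(1 − 0.7812²) = 1/√0.3897 = 1.602; τ_3 = 194/1.602 = 121.1 ns.
Leg 4: β = 0.8548; γ = 1/√(1 − 0.8548²) = 1/√0.2693 = 1.927; τ_4 = 206/1.927 = 106.9 ns.
Total: 149.0 + 49.30 + 121.1 + 106.9 ns.

τ = 426 ns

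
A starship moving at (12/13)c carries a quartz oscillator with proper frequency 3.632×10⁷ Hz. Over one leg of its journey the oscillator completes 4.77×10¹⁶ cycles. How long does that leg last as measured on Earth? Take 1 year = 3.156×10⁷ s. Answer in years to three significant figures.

Δt = 108 years

γ = 1/√(1 − (12/13)²) = 13/5 = 2.600
Proper time for N cycles: τ = N/f = 4.77×10¹⁶/(3.632×10⁷) = 1.313×10⁹ s = 41.61 years.
Lab-frame duration Δt = γτ = 2.600 × 41.61 = 108.2 years.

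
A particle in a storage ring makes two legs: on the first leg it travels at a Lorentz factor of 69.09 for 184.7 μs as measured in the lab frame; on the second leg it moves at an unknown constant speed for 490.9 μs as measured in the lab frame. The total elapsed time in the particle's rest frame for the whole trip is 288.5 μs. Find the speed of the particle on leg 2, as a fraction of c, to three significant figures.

Leg 1: γ = 69.09; τ_1 = 184.7/69.09 = 2.673 μs.
Leg 2: speed unknown; τ_2 = 490.9/γ_2.
Total proper time: 2.673 + τ_2 = 288.5, so τ_2 = 288.5 − 2.673 = 285.8 μs.
γ_2 = 490.9/285.8 = 1.717; β = √(1 − 1/γ²) = √0.6610.

β = 0.813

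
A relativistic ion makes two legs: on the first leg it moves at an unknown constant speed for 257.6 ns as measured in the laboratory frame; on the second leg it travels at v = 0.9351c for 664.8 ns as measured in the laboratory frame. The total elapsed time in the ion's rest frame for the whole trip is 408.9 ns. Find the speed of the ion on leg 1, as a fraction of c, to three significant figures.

Leg 1: speed unknown; τ_1 = 257.6/γ_1.
Leg 2: γ = 1/√(1 − 0.9351²) = 1/√0.1256 = 2.822; τ_2 = 664.8/2.822 = 235.6 ns.
Total proper time: τ_1 + 235.6 = 408.9, so τ_1 = 408.9 − 235.6 = 173.3 ns.
γ_1 = 257.6/173.3 = 1.486; β = √(1 − 1/γ²) = √0.5474.

β = 0.740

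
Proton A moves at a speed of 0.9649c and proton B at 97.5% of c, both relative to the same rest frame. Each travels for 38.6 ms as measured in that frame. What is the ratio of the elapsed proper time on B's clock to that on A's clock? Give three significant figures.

A: γ = 1/√(1 − 0.9649²) = 1/√0.06897 = 3.808. B: β = 0.975; γ = 1/√(1 − 0.975²) = 1/√0.04938 = 4.500.
τ_A/τ_B = γ_B/γ_A = 4.500/3.808 = 1.182, so τ_B/τ_A = 0.8461.

τ_B/τ_A = 0.846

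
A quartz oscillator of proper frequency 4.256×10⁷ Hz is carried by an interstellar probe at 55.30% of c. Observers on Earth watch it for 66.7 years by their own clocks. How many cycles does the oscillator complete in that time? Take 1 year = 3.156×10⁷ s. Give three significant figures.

N = 7.46×10¹⁶

β = 0.5530; γ = 1/√(1 − 0.5530²) = 1/√0.6942 = 1.200
During 66.7 years of lab time, the oscillator's proper time advances by τ = Δt/γ = 66.7/1.200 = 55.57 years = 1.754×10⁹ s.
N = f × τ = 4.256×10⁷ × 1.754×10⁹ = 7.465×10¹⁶.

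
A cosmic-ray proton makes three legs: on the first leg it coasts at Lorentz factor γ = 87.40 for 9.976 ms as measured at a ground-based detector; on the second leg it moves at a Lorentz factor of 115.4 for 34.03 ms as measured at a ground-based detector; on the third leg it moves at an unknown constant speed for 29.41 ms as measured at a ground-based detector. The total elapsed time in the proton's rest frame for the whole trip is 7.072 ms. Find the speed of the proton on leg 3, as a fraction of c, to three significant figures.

β = 0.974

Leg 1: γ = 87.40; τ_1 = 9.976/87.40 = 0.1141 ms.
Leg 2: γ = 115.4; τ_2 = 34.03/115.4 = 0.2949 ms.
Leg 3: speed unknown; τ_3 = 29.41/γ_3.
Total proper time: 0.1141 + 0.2949 + τ_3 = 7.072, so τ_3 = 7.072 − 0.4090 = 6.663 ms.
γ_3 = 29.41/6.663 = 4.414; β = √(1 − 1/γ²) = √0.9487.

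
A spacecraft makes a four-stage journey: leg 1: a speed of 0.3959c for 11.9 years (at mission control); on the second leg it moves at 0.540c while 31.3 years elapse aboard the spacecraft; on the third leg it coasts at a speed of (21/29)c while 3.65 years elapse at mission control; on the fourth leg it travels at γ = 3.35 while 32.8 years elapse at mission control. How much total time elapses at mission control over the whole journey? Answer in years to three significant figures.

Leg 1: 11.9 years is already measured at mission control.
Leg 2: γ = 1/√(1 − 0.540²) = 1/√0.7084 = 1.188; Δt_2 = 1.188 × 31.3 = 37.19 years.
Leg 3: 3.65 years is already measured at mission control.
Leg 4: 32.8 years is already measured at mission control.
Total: 11.90 + 37.19 + 3.650 + 32.80 years.

Δt = 85.5 years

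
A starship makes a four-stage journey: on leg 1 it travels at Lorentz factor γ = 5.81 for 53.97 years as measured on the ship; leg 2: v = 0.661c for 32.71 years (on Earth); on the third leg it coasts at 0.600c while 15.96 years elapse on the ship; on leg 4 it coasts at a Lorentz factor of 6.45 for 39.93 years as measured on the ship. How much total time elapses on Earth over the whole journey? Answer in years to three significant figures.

Δt = 624 years

Leg 1: γ = 5.81; Δt_1 = 5.810 × 53.97 = 313.6 years.
Leg 2: 32.71 years is already measured on Earth.
Leg 3: γ = 1/√(1 − 0.600²) = 5/4 = 1.250; Δt_3 = 1.250 × 15.96 = 19.95 years.
Leg 4: γ = 6.45; Δt_4 = 6.450 × 39.93 = 257.5 years.
Total: 313.6 + 32.71 + 19.95 + 257.5 years.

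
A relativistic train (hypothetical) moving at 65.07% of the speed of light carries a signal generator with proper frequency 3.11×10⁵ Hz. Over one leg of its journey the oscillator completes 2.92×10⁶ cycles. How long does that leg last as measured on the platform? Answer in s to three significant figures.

Δt = 12.4 s

β = 0.6507; γ = 1/√(1 − 0.6507²) = 1/√0.5766 = 1.317
Proper time for N cycles: τ = N/f = 2.92×10⁶/(3.11×10⁵) = 9.389×10⁰ s = 9.389 s.
Lab-frame duration Δt = γτ = 1.317 × 9.389 = 12.36 s.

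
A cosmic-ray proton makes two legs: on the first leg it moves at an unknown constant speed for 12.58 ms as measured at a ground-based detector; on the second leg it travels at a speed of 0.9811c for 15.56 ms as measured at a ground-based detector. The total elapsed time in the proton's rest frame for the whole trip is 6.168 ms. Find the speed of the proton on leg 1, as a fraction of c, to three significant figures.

β = 0.968

Leg 1: speed unknown; τ_1 = 12.58/γ_1.
Leg 2: γ = 1/√(1 − 0.9811²) = 1/√0.03744 = 5.168; τ_2 = 15.56/5.168 = 3.011 ms.
Total proper time: τ_1 + 3.011 = 6.168, so τ_1 = 6.168 − 3.011 = 3.157 ms.
γ_1 = 12.58/3.157 = 3.985; β = √(1 − 1/γ²) = √0.9370.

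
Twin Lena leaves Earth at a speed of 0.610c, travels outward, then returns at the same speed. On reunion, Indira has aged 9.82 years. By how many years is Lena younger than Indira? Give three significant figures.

Δt − τ = 2.04 years

γ = 1/√(1 − 0.610²) = 1/√0.6279 = 1.262
Lena's elapsed proper time: τ = 9.82/1.262 = 7.781 years.
Age gap = Δt − τ = 9.82 − 7.781 years.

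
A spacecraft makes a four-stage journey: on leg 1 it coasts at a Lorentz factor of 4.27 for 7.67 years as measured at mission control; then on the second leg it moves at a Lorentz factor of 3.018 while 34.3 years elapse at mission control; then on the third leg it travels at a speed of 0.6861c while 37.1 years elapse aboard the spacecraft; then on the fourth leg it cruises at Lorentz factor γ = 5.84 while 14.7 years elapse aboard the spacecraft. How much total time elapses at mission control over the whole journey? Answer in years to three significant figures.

Leg 1: 7.67 years is already measured at mission control.
Leg 2: 34.3 years is already measured at mission control.
Leg 3: γ = 1/√(1 − 0.6861²) = 1/√0.5293 = 1.375; Δt_3 = 1.375 × 37.1 = 51.00 years.
Leg 4: γ = 5.84; Δt_4 = 5.840 × 14.7 = 85.85 years.
Total: 7.670 + 34.30 + 51.00 + 85.85 years.

Δt = 179 years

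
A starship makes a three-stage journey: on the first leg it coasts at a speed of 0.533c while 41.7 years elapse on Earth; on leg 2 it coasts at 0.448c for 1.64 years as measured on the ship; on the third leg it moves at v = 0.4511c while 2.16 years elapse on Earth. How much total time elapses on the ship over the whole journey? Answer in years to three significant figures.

τ = 38.9 years

Leg 1: γ = 1/√(1 − 0.533²) = 1/√0.7159 = 1.182; τ_1 = 41.7/1.182 = 35.28 years.
Leg 2: 1.64 years is already measured on the ship.
Leg 3: γ = 1/√(1 − 0.4511²) = 1/√0.7965 = 1.120; τ_3 = 2.16/1.120 = 1.928 years.
Total: 35.28 + 1.640 + 1.928 years.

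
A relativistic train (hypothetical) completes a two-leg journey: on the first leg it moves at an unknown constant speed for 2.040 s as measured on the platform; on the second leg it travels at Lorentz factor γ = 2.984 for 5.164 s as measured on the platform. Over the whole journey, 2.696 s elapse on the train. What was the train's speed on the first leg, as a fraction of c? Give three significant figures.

Leg 1: speed unknown; τ_1 = 2.040/γ_1.
Leg 2: γ = 2.984; τ_2 = 5.164/2.984 = 1.731 s.
Total proper time: τ_1 + 1.731 = 2.696, so τ_1 = 2.696 − 1.731 = 0.9654 s.
γ_1 = 2.040/0.9654 = 2.113; β = √(1 − 1/γ²) = √0.7760.

β = 0.881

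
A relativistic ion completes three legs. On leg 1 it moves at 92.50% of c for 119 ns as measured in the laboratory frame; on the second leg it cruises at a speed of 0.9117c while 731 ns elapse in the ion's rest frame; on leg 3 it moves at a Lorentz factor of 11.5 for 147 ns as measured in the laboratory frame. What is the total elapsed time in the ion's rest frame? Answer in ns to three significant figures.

Leg 1: β = 0.9250; γ = 1/√(1 − 0.9250²) = 1/√0.1444 = 2.632; τ_1 = 119/2.632 = 45.22 ns.
Leg 2: 731 ns is already measured in the ion's rest frame.
Leg 3: γ = 11.5; τ_3 = 147/11.50 = 12.78 ns.
Total: 45.22 + 731.0 + 12.78 ns.

τ = 789 ns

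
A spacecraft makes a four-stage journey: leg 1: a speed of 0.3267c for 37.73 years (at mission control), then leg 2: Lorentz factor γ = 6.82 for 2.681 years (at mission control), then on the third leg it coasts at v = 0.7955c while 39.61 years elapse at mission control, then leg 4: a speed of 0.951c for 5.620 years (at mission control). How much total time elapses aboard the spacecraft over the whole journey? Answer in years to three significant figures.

Leg 1: γ = 1/√(1 − 0.3267²) = 1/√0.8933 = 1.058; τ_1 = 37.73/1.058 = 35.66 years.
Leg 2: γ = 6.82; τ_2 = 2.681/6.820 = 0.3931 years.
Leg 3: γ = 1/√(1 − 0.7955²) = 1/√0.3672 = 1.650; τ_3 = 39.61/1.650 = 24.00 years.
Leg 4: γ = 1/√(1 − 0.951²) = 1/√0.09560 = 3.234; τ_4 = 5.620/3.234 = 1.738 years.
Total: 35.66 + 0.3931 + 24.00 + 1.738 years.

τ = 61.8 years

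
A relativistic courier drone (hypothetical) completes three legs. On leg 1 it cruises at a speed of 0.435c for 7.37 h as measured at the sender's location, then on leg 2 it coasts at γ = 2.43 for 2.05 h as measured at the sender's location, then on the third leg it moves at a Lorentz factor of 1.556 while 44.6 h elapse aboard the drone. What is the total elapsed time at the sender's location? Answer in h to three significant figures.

Δt = 78.8 h

Leg 1: 7.37 h is already measured at the sender's location.
Leg 2: 2.05 h is already measured at the sender's location.
Leg 3: γ = 1.556; Δt_3 = 1.556 × 44.6 = 69.40 h.
Total: 7.370 + 2.050 + 69.40 h.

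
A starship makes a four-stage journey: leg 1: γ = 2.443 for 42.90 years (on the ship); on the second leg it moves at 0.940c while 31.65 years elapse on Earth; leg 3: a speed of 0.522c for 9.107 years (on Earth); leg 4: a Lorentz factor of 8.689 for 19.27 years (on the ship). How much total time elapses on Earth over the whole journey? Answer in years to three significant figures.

Δt = 313 years

Leg 1: γ = 2.443; Δt_1 = 2.443 × 42.90 = 104.8 years.
Leg 2: 31.65 years is already measured on Earth.
Leg 3: 9.107 years is already measured on Earth.
Leg 4: γ = 8.689; Δt_4 = 8.689 × 19.27 = 167.4 years.
Total: 104.8 + 31.65 + 9.107 + 167.4 years.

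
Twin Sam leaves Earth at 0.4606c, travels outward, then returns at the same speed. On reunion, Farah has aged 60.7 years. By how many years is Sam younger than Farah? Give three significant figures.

γ = 1/√(1 − 0.4606²) = 1/√0.7878 = 1.127
Sam's elapsed proper time: τ = 60.7/1.127 = 53.88 years.
Age gap = Δt − τ = 60.7 − 53.88 years.

Δt − τ = 6.82 years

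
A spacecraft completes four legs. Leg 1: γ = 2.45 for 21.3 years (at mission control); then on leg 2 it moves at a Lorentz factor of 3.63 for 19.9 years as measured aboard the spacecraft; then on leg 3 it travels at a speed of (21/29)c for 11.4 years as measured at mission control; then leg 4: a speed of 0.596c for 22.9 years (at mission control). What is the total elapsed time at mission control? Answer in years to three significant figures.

Δt = 128 years

Leg 1: 21.3 years is already measured at mission control.
Leg 2: γ = 3.63; Δt_2 = 3.630 × 19.9 = 72.24 years.
Leg 3: 11.4 years is already measured at mission control.
Leg 4: 22.9 years is already measured at mission control.
Total: 21.30 + 72.24 + 11.40 + 22.90 years.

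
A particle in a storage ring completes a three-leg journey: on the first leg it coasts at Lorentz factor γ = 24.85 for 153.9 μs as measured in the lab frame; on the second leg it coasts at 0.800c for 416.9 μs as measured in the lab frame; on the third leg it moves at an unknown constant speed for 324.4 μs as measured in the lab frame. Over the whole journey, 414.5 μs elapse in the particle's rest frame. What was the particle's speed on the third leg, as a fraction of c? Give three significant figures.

Leg 1: γ = 24.85; τ_1 = 153.9/24.85 = 6.193 μs.
Leg 2: γ = 1/√(1 − 0.800²) = 5/3 ≈ 1.667; τ_2 = 416.9/1.667 = 250.1 μs.
Leg 3: speed unknown; τ_3 = 324.4/γ_3.
Total proper time: 6.193 + 250.1 + τ_3 = 414.5, so τ_3 = 414.5 − 256.3 = 158.2 μs.
γ_3 = 324.4/158.2 = 2.051; β = √(1 − 1/γ²) = √0.7623.

β = 0.873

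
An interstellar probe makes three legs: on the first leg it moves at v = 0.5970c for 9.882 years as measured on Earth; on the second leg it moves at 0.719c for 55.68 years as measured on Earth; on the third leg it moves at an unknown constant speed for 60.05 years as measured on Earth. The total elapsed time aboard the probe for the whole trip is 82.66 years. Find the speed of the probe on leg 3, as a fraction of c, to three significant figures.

Leg 1: γ = 1/√(1 − 0.5970²) = 1/√0.6436 = 1.247; τ_1 = 9.882/1.247 = 7.928 years.
Leg 2: γ = 1/√(1 − 0.719²) = 1/√0.4830 = 1.439; τ_2 = 55.68/1.439 = 38.70 years.
Leg 3: speed unknown; τ_3 = 60.05/γ_3.
Total proper time: 7.928 + 38.70 + τ_3 = 82.66, so τ_3 = 82.66 − 46.63 = 36.03 years.
γ_3 = 60.05/36.03 = 1.666; β = √(1 − 1/γ²) = √0.6399.

β = 0.800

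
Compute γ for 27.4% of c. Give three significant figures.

β = 0.274; γ = 1/√(1 − 0.274²) = 1/√0.9249 = 1.040

γ = 1.04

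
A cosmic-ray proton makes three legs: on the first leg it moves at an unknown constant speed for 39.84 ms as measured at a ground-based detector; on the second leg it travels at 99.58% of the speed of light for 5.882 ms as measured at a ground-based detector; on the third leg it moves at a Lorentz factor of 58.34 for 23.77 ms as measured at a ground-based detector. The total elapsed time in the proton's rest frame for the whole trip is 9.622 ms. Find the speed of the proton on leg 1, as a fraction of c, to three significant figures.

β = 0.976

Leg 1: speed unknown; τ_1 = 39.84/γ_1.
Leg 2: β = 0.9958; γ = 1/√(1 − 0.9958²) = 1/√0.008382 = 10.92; τ_2 = 5.882/10.92 = 0.5385 ms.
Leg 3: γ = 58.34; τ_3 = 23.77/58.34 = 0.4074 ms.
Total proper time: τ_1 + 0.5385 + 0.4074 = 9.622, so τ_1 = 9.622 − 0.9460 = 8.676 ms.
γ_1 = 39.84/8.676 = 4.592; β = √(1 − 1/γ²) = √0.9526.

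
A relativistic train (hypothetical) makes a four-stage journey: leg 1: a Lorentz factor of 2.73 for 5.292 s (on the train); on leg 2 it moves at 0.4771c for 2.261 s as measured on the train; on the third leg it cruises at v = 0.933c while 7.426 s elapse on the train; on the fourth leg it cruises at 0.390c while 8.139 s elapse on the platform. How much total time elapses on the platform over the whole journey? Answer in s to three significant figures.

Δt = 45.8 s

Leg 1: γ = 2.73; Δt_1 = 2.730 × 5.292 = 14.45 s.
Leg 2: γ = 1/√(1 − 0.4771²) = 1/√0.7724 = 1.138; Δt_2 = 1.138 × 2.261 = 2.573 s.
Leg 3: γ = 1/√(1 − 0.933²) = 1/√0.1295 = 2.779; Δt_3 = 2.779 × 7.426 = 20.63 s.
Leg 4: 8.139 s is already measured on the platform.
Total: 14.45 + 2.573 + 20.63 + 8.139 s.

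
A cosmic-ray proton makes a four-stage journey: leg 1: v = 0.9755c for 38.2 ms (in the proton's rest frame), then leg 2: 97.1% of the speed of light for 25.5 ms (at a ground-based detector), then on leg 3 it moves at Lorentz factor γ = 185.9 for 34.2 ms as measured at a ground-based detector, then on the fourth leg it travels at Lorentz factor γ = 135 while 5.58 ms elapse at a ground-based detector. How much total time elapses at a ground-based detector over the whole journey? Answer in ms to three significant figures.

Leg 1: γ = 1/√(1 − 0.9755²) = 1/√0.04840 = 4.545; Δt_1 = 4.545 × 38.2 = 173.6 ms.
Leg 2: 25.5 ms is already measured at a ground-based detector.
Leg 3: 34.2 ms is already measured at a ground-based detector.
Leg 4: 5.58 ms is already measured at a ground-based detector.
Total: 173.6 + 25.50 + 34.20 + 5.580 ms.

Δt = 239 ms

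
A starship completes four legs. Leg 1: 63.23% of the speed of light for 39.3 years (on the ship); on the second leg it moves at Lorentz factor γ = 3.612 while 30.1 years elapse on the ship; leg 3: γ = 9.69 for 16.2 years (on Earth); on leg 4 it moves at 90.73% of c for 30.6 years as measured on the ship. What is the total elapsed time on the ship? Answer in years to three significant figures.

τ = 102 years

Leg 1: 39.3 years is already measured on the ship.
Leg 2: 30.1 years is already measured on the ship.
Leg 3: γ = 9.69; τ_3 = 16.2/9.690 = 1.672 years.
Leg 4: 30.6 years is already measured on the ship.
Total: 39.30 + 30.10 + 1.672 + 30.60 years.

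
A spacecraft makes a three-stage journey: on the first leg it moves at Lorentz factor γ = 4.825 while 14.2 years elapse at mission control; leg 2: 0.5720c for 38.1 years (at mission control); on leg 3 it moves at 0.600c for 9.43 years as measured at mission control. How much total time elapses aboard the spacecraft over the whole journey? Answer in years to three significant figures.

τ = 41.7 years

Leg 1: γ = 4.825; τ_1 = 14.2/4.825 = 2.943 years.
Leg 2: γ = 1/√(1 − 0.5720²) = 1/√0.6728 = 1.219; τ_2 = 38.1/1.219 = 31.25 years.
Leg 3: γ = 1/√(1 − 0.600²) = 5/4 = 1.250; τ_3 = 9.43/1.250 = 7.544 years.
Total: 2.943 + 31.25 + 7.544 years.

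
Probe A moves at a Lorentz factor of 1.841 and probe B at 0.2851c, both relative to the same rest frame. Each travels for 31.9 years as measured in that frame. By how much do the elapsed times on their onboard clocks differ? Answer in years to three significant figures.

|τ_A − τ_B| = 13.2 years

A: γ = 1.841; τ_A = 31.9/1.841 = 17.33 years.
B: γ = 1/√(1 − 0.2851²) = 1/√0.9187 = 1.043; τ_B = 31.9/1.043 = 30.58 years.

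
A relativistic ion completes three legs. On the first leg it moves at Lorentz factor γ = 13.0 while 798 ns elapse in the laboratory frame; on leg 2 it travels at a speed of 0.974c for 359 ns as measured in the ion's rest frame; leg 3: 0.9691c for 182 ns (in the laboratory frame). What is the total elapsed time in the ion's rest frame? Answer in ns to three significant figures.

τ = 465 ns

Leg 1: γ = 13.0; τ_1 = 798/13.00 = 61.38 ns.
Leg 2: 359 ns is already measured in the ion's rest frame.
Leg 3: γ = 1/√(1 − 0.9691²) = 1/√0.06085 = 4.054; τ_3 = 182/4.054 = 44.89 ns.
Total: 61.38 + 359.0 + 44.89 ns.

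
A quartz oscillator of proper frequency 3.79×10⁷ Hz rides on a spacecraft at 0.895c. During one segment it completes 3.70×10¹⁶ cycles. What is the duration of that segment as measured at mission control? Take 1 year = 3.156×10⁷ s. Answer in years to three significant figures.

γ = 1/√(1 − 0.895²) = 1/√0.1990 = 2.242
Proper time for N cycles: τ = N/f = 3.70×10¹⁶/(3.79×10⁷) = 9.763×10⁸ s = 30.93 years.
Lab-frame duration Δt = γτ = 2.242 × 30.93 = 69.35 years.

Δt = 69.3 years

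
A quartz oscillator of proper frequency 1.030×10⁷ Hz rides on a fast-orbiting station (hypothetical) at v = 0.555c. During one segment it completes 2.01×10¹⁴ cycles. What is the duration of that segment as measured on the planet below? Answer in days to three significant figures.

γ = 1/√(1 − 0.555²) = 1/√0.6920 = 1.202
Proper time for N cycles: τ = N/f = 2.01×10¹⁴/(1.030×10⁷) = 1.951×10⁷ s = 225.9 days.
Lab-frame duration Δt = γτ = 1.202 × 225.9 = 271.5 days.

Δt = 272 days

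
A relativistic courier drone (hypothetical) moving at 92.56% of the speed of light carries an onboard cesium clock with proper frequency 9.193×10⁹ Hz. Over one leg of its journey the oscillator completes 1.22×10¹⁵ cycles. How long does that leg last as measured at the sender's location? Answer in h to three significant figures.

β = 0.9256; γ = 1/√(1 − 0.9256²) = 1/√0.1433 = 2.642
Proper time for N cycles: τ = N/f = 1.22×10¹⁵/(9.193×10⁹) = 1.327×10⁵ s = 36.86 h.
Lab-frame duration Δt = γτ = 2.642 × 36.86 = 97.39 h.

Δt = 97.4 h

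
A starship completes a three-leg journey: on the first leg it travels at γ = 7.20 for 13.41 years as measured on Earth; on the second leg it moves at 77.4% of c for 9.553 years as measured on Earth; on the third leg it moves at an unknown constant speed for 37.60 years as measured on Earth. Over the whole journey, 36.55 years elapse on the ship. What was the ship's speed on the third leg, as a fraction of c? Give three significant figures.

Leg 1: γ = 7.20; τ_1 = 13.41/7.200 = 1.863 years.
Leg 2: β = 0.774; γ = 1/√(1 − 0.774²) = 1/√0.4009 = 1.579; τ_2 = 9.553/1.579 = 6.049 years.
Leg 3: speed unknown; τ_3 = 37.60/γ_3.
Total proper time: 1.863 + 6.049 + τ_3 = 36.55, so τ_3 = 36.55 − 7.911 = 28.64 years.
γ_3 = 37.60/28.64 = 1.313; β = √(1 − 1/γ²) = √0.4199.

β = 0.648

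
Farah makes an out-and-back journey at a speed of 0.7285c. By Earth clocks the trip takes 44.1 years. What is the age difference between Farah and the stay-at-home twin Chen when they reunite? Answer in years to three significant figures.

Δt − τ = 13.9 years

γ = 1/√(1 − 0.7285²) = 1/√0.4693 = 1.460
Farah's elapsed proper time: τ = 44.1/1.460 = 30.21 years.
Age gap = Δt − τ = 44.1 − 30.21 years.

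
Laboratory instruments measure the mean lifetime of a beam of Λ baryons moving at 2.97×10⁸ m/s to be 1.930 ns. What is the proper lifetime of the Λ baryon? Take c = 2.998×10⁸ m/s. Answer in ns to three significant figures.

β = 2.97×10⁸/2.998×10⁸ = 0.9907; γ = 1/√(1 − 0.9907²) = 7.334
The lab-frame lifetime is the dilated interval; the proper lifetime is τ₀ = Δt/γ = 1.930/7.334 ns.

τ₀ = 0.263 ns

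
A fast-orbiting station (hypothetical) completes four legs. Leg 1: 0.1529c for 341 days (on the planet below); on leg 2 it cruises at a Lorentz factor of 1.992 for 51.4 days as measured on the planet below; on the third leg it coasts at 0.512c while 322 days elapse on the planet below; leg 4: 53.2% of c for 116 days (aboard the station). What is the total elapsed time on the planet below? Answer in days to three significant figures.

Leg 1: 341 days is already measured on the planet below.
Leg 2: 51.4 days is already measured on the planet below.
Leg 3: 322 days is already measured on the planet below.
Leg 4: β = 0.532; γ = 1/√(1 − 0.532²) = 1/√0.7170 = 1.181; Δt_4 = 1.181 × 116 = 137.0 days.
Total: 341.0 + 51.40 + 322.0 + 137.0 days.

Δt = 851 days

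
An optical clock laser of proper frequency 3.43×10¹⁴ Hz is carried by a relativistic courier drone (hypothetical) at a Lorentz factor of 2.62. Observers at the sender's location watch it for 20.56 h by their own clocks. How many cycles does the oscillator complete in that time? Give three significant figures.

N = 9.69×10¹⁸

γ = 2.62
During 20.56 h of lab time, the oscillator's proper time advances by τ = Δt/γ = 20.56/2.620 = 7.847 h = 2.825×10⁴ s.
N = f × τ = 3.43×10¹⁴ × 2.825×10⁴ = 9.690×10¹⁸.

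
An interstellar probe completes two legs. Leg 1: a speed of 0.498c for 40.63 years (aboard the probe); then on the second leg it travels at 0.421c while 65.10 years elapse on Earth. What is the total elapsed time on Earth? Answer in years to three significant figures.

Leg 1: γ = 1/√(1 − 0.498²) = 1/√0.7520 = 1.153; Δt_1 = 1.153 × 40.63 = 46.85 years.
Leg 2: 65.10 years is already measured on Earth.
Total: 46.85 + 65.10 years.

Δt = 112 years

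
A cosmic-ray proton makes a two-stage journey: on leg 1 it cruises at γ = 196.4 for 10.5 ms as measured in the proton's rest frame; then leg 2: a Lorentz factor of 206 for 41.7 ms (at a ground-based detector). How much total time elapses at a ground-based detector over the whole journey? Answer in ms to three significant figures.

Δt = 2100 ms

Leg 1: γ = 196.4; Δt_1 = 196.4 × 10.5 = 2062 ms.
Leg 2: 41.7 ms is already measured at a ground-based detector.
Total: 2062 + 41.70 ms.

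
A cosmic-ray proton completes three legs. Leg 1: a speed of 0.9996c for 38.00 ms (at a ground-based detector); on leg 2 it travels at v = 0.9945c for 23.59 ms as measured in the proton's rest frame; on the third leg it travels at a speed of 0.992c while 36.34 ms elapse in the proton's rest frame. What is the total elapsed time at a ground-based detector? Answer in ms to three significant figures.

Δt = 551 ms

Leg 1: 38.00 ms is already measured at a ground-based detector.
Leg 2: γ = 1/√(1 − 0.9945²) = 1/√0.01097 = 9.548; Δt_2 = 9.548 × 23.59 = 225.2 ms.
Leg 3: γ = 1/√(1 − 0.992²) = 1/√0.01594 = 7.922; Δt_3 = 7.922 × 36.34 = 287.9 ms.
Total: 38.00 + 225.2 + 287.9 ms.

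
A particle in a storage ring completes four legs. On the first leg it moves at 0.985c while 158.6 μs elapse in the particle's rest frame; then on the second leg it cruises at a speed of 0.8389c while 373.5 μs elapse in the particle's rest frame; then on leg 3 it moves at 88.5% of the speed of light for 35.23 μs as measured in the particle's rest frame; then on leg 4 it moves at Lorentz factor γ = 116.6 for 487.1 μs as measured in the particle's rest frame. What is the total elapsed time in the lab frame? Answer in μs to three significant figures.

Leg 1: γ = 1/√(1 − 0.985²) = 1/√0.02977 = 5.795; Δt_1 = 5.795 × 158.6 = 919.1 μs.
Leg 2: γ = 1/√(1 − 0.8389²) = 1/√0.2962 = 1.837; Δt_2 = 1.837 × 373.5 = 686.2 μs.
Leg 3: β = 0.885; γ = 1/√(1 − 0.885²) = 1/√0.2168 = 2.148; Δt_3 = 2.148 × 35.23 = 75.67 μs.
Leg 4: γ = 116.6; Δt_4 = 116.6 × 487.1 = 5.680×10⁴ μs.
Total: 919.1 + 686.2 + 75.67 + 5.680×10⁴ μs.

Δt = 5.85×10⁴ μs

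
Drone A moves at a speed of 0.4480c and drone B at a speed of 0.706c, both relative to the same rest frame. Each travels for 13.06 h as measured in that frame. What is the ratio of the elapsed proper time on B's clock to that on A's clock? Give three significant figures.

A: γ = 1/√(1 − 0.4480²) = 1/√0.7993 = 1.119. B: γ = 1/√(1 − 0.706²) = 1/√0.5016 = 1.412.
τ_A/τ_B = γ_B/γ_A = 1.412/1.119 = 1.262, so τ_B/τ_A = 0.7922.

τ_B/τ_A = 0.792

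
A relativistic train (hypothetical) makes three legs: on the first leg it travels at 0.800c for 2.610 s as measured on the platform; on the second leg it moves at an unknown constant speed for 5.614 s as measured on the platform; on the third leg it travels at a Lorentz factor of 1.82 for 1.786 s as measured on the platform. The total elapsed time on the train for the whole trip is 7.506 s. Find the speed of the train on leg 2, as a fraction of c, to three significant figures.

β = 0.469

Leg 1: γ = 1/√(1 − 0.800²) = 5/3 ≈ 1.667; τ_1 = 2.610/1.667 = 1.566 s.
Leg 2: speed unknown; τ_2 = 5.614/γ_2.
Leg 3: γ = 1.82; τ_3 = 1.786/1.820 = 0.9813 s.
Total proper time: 1.566 + τ_2 + 0.9813 = 7.506, so τ_2 = 7.506 − 2.547 = 4.959 s.
γ_2 = 5.614/4.959 = 1.132; β = √(1 − 1/γ²) = √0.2198.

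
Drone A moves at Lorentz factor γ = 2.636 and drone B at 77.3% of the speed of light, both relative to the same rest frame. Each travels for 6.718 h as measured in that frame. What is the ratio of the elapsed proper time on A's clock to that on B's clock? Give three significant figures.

τ_A/τ_B = 0.598

A: γ = 2.636. B: β = 0.773; γ = 1/√(1 − 0.773²) = 1/√0.4025 = 1.576.
τ_A/τ_B = γ_B/γ_A = 1.576/2.636 = 0.5980, so τ_A/τ_B = 0.5980.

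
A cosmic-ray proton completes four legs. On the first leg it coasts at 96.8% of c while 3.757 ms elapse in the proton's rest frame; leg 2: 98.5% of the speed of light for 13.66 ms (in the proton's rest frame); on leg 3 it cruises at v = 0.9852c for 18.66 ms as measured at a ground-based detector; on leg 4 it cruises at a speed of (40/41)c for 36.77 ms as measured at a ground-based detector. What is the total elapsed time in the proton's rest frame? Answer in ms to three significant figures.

τ = 28.7 ms

Leg 1: 3.757 ms is already measured in the proton's rest frame.
Leg 2: 13.66 ms is already measured in the proton's rest frame.
Leg 3: γ = 1/√(1 − 0.9852²) = 1/√0.02938 = 5.834; τ_3 = 18.66/5.834 = 3.198 ms.
Leg 4: γ = 1/√(1 − (40/41)²) = 41/9 ≈ 4.556; τ_4 = 36.77/4.556 = 8.071 ms.
Total: 3.757 + 13.66 + 3.198 + 8.071 ms.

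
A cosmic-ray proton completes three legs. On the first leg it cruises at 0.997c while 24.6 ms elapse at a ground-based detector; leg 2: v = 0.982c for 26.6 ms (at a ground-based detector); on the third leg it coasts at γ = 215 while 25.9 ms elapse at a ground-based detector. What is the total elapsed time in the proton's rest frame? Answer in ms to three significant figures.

τ = 7.05 ms

Leg 1: γ = 1/√(1 − 0.997²) = 1/√0.005991 = 12.92; τ_1 = 24.6/12.92 = 1.904 ms.
Leg 2: γ = 1/√(1 − 0.982²) = 1/√0.03568 = 5.294; τ_2 = 26.6/5.294 = 5.024 ms.
Leg 3: γ = 215; τ_3 = 25.9/215.0 = 0.1205 ms.
Total: 1.904 + 5.024 + 0.1205 ms.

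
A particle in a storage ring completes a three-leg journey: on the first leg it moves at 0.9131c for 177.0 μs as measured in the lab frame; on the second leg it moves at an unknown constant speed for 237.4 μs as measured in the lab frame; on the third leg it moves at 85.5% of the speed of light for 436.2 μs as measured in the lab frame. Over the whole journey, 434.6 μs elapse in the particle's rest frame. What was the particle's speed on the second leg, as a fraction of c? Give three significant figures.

Leg 1: γ = 1/√(1 − 0.9131²) = 1/√0.1662 = 2.453; τ_1 = 177.0/2.453 = 72.17 μs.
Leg 2: speed unknown; τ_2 = 237.4/γ_2.
Leg 3: β = 0.855; γ = 1/√(1 − 0.855²) = 1/√0.2690 = 1.928; τ_3 = 436.2/1.928 = 226.2 μs.
Total proper time: 72.17 + τ_2 + 226.2 = 434.6, so τ_2 = 434.6 − 298.4 = 136.2 μs.
γ_2 = 237.4/136.2 = 1.743; β = √(1 − 1/γ²) = √0.6708.

β = 0.819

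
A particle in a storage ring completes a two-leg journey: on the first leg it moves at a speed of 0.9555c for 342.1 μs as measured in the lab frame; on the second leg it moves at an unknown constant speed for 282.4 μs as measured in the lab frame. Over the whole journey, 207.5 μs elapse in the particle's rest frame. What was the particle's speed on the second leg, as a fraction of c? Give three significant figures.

β = 0.926

Leg 1: γ = 1/√(1 − 0.9555²) = 1/√0.08702 = 3.390; τ_1 = 342.1/3.390 = 100.9 μs.
Leg 2: speed unknown; τ_2 = 282.4/γ_2.
Total proper time: 100.9 + τ_2 = 207.5, so τ_2 = 207.5 − 100.9 = 106.6 μs.
γ_2 = 282.4/106.6 = 2.650; β = √(1 − 1/γ²) = √0.8576.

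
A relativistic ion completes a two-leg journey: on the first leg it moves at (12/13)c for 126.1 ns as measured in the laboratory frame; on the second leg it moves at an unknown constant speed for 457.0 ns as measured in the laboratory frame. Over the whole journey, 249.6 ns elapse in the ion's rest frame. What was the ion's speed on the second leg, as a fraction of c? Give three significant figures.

β = 0.898

Leg 1: γ = 1/√(1 − (12/13)²) = 13/5 = 2.600; τ_1 = 126.1/2.600 = 48.50 ns.
Leg 2: speed unknown; τ_2 = 457.0/γ_2.
Total proper time: 48.50 + τ_2 = 249.6, so τ_2 = 249.6 − 48.50 = 201.1 ns.
γ_2 = 457.0/201.1 = 2.273; β = √(1 − 1/γ²) = √0.8064.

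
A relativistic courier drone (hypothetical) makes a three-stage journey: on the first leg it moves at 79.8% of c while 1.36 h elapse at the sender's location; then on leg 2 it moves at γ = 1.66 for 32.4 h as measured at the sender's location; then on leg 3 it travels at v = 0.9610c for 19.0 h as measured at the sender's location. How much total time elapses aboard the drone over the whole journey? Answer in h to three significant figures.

Leg 1: β = 0.798; γ = 1/√(1 − 0.798²) = 1/√0.3632 = 1.659; τ_1 = 1.36/1.659 = 0.8196 h.
Leg 2: γ = 1.66; τ_2 = 32.4/1.660 = 19.52 h.
Leg 3: γ = 1/√(1 − 0.9610²) = 1/√0.07648 = 3.616; τ_3 = 19.0/3.616 = 5.254 h.
Total: 0.8196 + 19.52 + 5.254 h.

τ = 25.6 h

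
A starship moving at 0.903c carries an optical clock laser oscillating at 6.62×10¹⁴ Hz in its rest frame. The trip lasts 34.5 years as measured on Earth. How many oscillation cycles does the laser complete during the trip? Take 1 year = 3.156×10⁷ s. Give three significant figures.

γ = 1/√(1 − 0.903²) = 1/√0.1846 = 2.328
The oscillator's own cycle count is N = f × τ where τ is the proper time on the ship. τ = Δt/γ = 34.5/2.328 = 14.82 years = 4.678×10⁸ s.
N = 6.62×10¹⁴ × 4.678×10⁸ = 3.097×10²³.

N = 3.10×10²³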